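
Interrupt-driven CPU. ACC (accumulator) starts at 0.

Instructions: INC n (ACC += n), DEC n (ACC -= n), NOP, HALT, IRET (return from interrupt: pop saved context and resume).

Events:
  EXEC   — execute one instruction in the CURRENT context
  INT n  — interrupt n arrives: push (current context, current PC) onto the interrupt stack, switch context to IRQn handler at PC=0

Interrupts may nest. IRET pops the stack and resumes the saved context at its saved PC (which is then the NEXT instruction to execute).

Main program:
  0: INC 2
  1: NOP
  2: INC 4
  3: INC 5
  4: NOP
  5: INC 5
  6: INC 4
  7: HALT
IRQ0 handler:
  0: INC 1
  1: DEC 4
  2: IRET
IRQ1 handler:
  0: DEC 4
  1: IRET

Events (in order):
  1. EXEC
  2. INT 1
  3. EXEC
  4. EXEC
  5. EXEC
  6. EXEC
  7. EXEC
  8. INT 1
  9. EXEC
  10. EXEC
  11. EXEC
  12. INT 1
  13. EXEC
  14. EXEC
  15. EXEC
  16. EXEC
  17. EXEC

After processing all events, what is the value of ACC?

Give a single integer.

Event 1 (EXEC): [MAIN] PC=0: INC 2 -> ACC=2
Event 2 (INT 1): INT 1 arrives: push (MAIN, PC=1), enter IRQ1 at PC=0 (depth now 1)
Event 3 (EXEC): [IRQ1] PC=0: DEC 4 -> ACC=-2
Event 4 (EXEC): [IRQ1] PC=1: IRET -> resume MAIN at PC=1 (depth now 0)
Event 5 (EXEC): [MAIN] PC=1: NOP
Event 6 (EXEC): [MAIN] PC=2: INC 4 -> ACC=2
Event 7 (EXEC): [MAIN] PC=3: INC 5 -> ACC=7
Event 8 (INT 1): INT 1 arrives: push (MAIN, PC=4), enter IRQ1 at PC=0 (depth now 1)
Event 9 (EXEC): [IRQ1] PC=0: DEC 4 -> ACC=3
Event 10 (EXEC): [IRQ1] PC=1: IRET -> resume MAIN at PC=4 (depth now 0)
Event 11 (EXEC): [MAIN] PC=4: NOP
Event 12 (INT 1): INT 1 arrives: push (MAIN, PC=5), enter IRQ1 at PC=0 (depth now 1)
Event 13 (EXEC): [IRQ1] PC=0: DEC 4 -> ACC=-1
Event 14 (EXEC): [IRQ1] PC=1: IRET -> resume MAIN at PC=5 (depth now 0)
Event 15 (EXEC): [MAIN] PC=5: INC 5 -> ACC=4
Event 16 (EXEC): [MAIN] PC=6: INC 4 -> ACC=8
Event 17 (EXEC): [MAIN] PC=7: HALT

Answer: 8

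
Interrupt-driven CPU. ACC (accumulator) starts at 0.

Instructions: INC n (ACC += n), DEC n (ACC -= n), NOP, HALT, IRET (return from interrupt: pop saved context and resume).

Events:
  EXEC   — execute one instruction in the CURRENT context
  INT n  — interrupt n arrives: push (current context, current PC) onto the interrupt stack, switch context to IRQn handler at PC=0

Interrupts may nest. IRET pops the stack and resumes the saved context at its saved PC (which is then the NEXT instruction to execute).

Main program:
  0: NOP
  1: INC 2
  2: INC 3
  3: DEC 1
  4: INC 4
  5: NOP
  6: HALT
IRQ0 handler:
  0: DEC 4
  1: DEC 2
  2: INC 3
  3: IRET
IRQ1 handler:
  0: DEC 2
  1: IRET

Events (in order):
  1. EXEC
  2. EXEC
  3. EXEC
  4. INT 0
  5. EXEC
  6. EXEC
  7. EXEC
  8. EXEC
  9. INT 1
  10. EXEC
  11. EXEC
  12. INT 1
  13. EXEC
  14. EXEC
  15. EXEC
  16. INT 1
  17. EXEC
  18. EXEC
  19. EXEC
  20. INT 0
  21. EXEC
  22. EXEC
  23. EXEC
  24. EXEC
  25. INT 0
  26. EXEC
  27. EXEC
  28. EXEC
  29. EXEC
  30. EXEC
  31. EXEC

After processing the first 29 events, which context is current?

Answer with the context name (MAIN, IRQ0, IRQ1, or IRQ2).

Answer: MAIN

Derivation:
Event 1 (EXEC): [MAIN] PC=0: NOP
Event 2 (EXEC): [MAIN] PC=1: INC 2 -> ACC=2
Event 3 (EXEC): [MAIN] PC=2: INC 3 -> ACC=5
Event 4 (INT 0): INT 0 arrives: push (MAIN, PC=3), enter IRQ0 at PC=0 (depth now 1)
Event 5 (EXEC): [IRQ0] PC=0: DEC 4 -> ACC=1
Event 6 (EXEC): [IRQ0] PC=1: DEC 2 -> ACC=-1
Event 7 (EXEC): [IRQ0] PC=2: INC 3 -> ACC=2
Event 8 (EXEC): [IRQ0] PC=3: IRET -> resume MAIN at PC=3 (depth now 0)
Event 9 (INT 1): INT 1 arrives: push (MAIN, PC=3), enter IRQ1 at PC=0 (depth now 1)
Event 10 (EXEC): [IRQ1] PC=0: DEC 2 -> ACC=0
Event 11 (EXEC): [IRQ1] PC=1: IRET -> resume MAIN at PC=3 (depth now 0)
Event 12 (INT 1): INT 1 arrives: push (MAIN, PC=3), enter IRQ1 at PC=0 (depth now 1)
Event 13 (EXEC): [IRQ1] PC=0: DEC 2 -> ACC=-2
Event 14 (EXEC): [IRQ1] PC=1: IRET -> resume MAIN at PC=3 (depth now 0)
Event 15 (EXEC): [MAIN] PC=3: DEC 1 -> ACC=-3
Event 16 (INT 1): INT 1 arrives: push (MAIN, PC=4), enter IRQ1 at PC=0 (depth now 1)
Event 17 (EXEC): [IRQ1] PC=0: DEC 2 -> ACC=-5
Event 18 (EXEC): [IRQ1] PC=1: IRET -> resume MAIN at PC=4 (depth now 0)
Event 19 (EXEC): [MAIN] PC=4: INC 4 -> ACC=-1
Event 20 (INT 0): INT 0 arrives: push (MAIN, PC=5), enter IRQ0 at PC=0 (depth now 1)
Event 21 (EXEC): [IRQ0] PC=0: DEC 4 -> ACC=-5
Event 22 (EXEC): [IRQ0] PC=1: DEC 2 -> ACC=-7
Event 23 (EXEC): [IRQ0] PC=2: INC 3 -> ACC=-4
Event 24 (EXEC): [IRQ0] PC=3: IRET -> resume MAIN at PC=5 (depth now 0)
Event 25 (INT 0): INT 0 arrives: push (MAIN, PC=5), enter IRQ0 at PC=0 (depth now 1)
Event 26 (EXEC): [IRQ0] PC=0: DEC 4 -> ACC=-8
Event 27 (EXEC): [IRQ0] PC=1: DEC 2 -> ACC=-10
Event 28 (EXEC): [IRQ0] PC=2: INC 3 -> ACC=-7
Event 29 (EXEC): [IRQ0] PC=3: IRET -> resume MAIN at PC=5 (depth now 0)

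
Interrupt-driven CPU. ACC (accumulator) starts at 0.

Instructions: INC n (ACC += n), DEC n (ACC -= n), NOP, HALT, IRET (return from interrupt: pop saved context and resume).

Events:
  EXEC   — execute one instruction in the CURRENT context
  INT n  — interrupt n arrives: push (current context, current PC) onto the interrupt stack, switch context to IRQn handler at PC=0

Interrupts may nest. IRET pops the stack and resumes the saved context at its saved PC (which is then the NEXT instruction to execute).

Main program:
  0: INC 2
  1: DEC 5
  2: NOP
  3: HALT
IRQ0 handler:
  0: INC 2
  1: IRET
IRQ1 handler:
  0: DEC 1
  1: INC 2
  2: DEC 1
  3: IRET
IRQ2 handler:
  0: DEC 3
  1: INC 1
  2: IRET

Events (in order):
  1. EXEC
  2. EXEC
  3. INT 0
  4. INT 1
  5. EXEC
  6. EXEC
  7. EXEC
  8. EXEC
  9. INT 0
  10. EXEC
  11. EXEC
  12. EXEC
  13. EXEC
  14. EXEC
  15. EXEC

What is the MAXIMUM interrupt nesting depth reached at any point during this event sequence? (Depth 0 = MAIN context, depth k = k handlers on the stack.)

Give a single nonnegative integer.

Event 1 (EXEC): [MAIN] PC=0: INC 2 -> ACC=2 [depth=0]
Event 2 (EXEC): [MAIN] PC=1: DEC 5 -> ACC=-3 [depth=0]
Event 3 (INT 0): INT 0 arrives: push (MAIN, PC=2), enter IRQ0 at PC=0 (depth now 1) [depth=1]
Event 4 (INT 1): INT 1 arrives: push (IRQ0, PC=0), enter IRQ1 at PC=0 (depth now 2) [depth=2]
Event 5 (EXEC): [IRQ1] PC=0: DEC 1 -> ACC=-4 [depth=2]
Event 6 (EXEC): [IRQ1] PC=1: INC 2 -> ACC=-2 [depth=2]
Event 7 (EXEC): [IRQ1] PC=2: DEC 1 -> ACC=-3 [depth=2]
Event 8 (EXEC): [IRQ1] PC=3: IRET -> resume IRQ0 at PC=0 (depth now 1) [depth=1]
Event 9 (INT 0): INT 0 arrives: push (IRQ0, PC=0), enter IRQ0 at PC=0 (depth now 2) [depth=2]
Event 10 (EXEC): [IRQ0] PC=0: INC 2 -> ACC=-1 [depth=2]
Event 11 (EXEC): [IRQ0] PC=1: IRET -> resume IRQ0 at PC=0 (depth now 1) [depth=1]
Event 12 (EXEC): [IRQ0] PC=0: INC 2 -> ACC=1 [depth=1]
Event 13 (EXEC): [IRQ0] PC=1: IRET -> resume MAIN at PC=2 (depth now 0) [depth=0]
Event 14 (EXEC): [MAIN] PC=2: NOP [depth=0]
Event 15 (EXEC): [MAIN] PC=3: HALT [depth=0]
Max depth observed: 2

Answer: 2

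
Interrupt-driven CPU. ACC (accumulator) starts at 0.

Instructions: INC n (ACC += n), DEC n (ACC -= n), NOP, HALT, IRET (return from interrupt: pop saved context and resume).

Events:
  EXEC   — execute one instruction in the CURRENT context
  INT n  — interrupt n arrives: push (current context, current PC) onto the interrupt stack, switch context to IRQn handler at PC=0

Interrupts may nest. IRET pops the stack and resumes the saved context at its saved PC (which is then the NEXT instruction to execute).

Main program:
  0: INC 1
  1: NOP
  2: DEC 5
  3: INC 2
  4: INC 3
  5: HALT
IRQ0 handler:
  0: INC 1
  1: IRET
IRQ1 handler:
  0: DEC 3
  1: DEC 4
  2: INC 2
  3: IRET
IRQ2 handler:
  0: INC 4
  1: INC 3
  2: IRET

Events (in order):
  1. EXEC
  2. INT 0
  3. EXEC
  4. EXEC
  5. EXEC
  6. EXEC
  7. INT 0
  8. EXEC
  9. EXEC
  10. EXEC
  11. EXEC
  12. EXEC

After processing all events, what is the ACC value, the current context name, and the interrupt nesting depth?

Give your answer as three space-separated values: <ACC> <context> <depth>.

Answer: 3 MAIN 0

Derivation:
Event 1 (EXEC): [MAIN] PC=0: INC 1 -> ACC=1
Event 2 (INT 0): INT 0 arrives: push (MAIN, PC=1), enter IRQ0 at PC=0 (depth now 1)
Event 3 (EXEC): [IRQ0] PC=0: INC 1 -> ACC=2
Event 4 (EXEC): [IRQ0] PC=1: IRET -> resume MAIN at PC=1 (depth now 0)
Event 5 (EXEC): [MAIN] PC=1: NOP
Event 6 (EXEC): [MAIN] PC=2: DEC 5 -> ACC=-3
Event 7 (INT 0): INT 0 arrives: push (MAIN, PC=3), enter IRQ0 at PC=0 (depth now 1)
Event 8 (EXEC): [IRQ0] PC=0: INC 1 -> ACC=-2
Event 9 (EXEC): [IRQ0] PC=1: IRET -> resume MAIN at PC=3 (depth now 0)
Event 10 (EXEC): [MAIN] PC=3: INC 2 -> ACC=0
Event 11 (EXEC): [MAIN] PC=4: INC 3 -> ACC=3
Event 12 (EXEC): [MAIN] PC=5: HALT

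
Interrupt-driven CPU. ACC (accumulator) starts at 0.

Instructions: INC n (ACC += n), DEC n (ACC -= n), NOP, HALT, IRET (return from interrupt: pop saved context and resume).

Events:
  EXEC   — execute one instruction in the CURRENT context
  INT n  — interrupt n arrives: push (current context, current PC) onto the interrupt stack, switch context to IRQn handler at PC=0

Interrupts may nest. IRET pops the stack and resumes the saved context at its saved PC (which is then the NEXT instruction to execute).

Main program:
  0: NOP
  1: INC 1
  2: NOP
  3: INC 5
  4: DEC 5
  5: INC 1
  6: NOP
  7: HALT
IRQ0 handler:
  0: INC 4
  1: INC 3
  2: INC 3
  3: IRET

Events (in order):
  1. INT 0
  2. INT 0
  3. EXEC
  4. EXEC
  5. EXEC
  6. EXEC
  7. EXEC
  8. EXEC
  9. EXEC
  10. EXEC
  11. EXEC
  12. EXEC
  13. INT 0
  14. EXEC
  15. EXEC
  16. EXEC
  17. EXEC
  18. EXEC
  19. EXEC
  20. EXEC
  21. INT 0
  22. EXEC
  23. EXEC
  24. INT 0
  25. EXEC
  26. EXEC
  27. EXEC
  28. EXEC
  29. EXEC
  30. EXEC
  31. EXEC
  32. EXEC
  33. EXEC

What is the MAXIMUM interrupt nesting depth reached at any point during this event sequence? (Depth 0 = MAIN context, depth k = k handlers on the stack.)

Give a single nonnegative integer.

Event 1 (INT 0): INT 0 arrives: push (MAIN, PC=0), enter IRQ0 at PC=0 (depth now 1) [depth=1]
Event 2 (INT 0): INT 0 arrives: push (IRQ0, PC=0), enter IRQ0 at PC=0 (depth now 2) [depth=2]
Event 3 (EXEC): [IRQ0] PC=0: INC 4 -> ACC=4 [depth=2]
Event 4 (EXEC): [IRQ0] PC=1: INC 3 -> ACC=7 [depth=2]
Event 5 (EXEC): [IRQ0] PC=2: INC 3 -> ACC=10 [depth=2]
Event 6 (EXEC): [IRQ0] PC=3: IRET -> resume IRQ0 at PC=0 (depth now 1) [depth=1]
Event 7 (EXEC): [IRQ0] PC=0: INC 4 -> ACC=14 [depth=1]
Event 8 (EXEC): [IRQ0] PC=1: INC 3 -> ACC=17 [depth=1]
Event 9 (EXEC): [IRQ0] PC=2: INC 3 -> ACC=20 [depth=1]
Event 10 (EXEC): [IRQ0] PC=3: IRET -> resume MAIN at PC=0 (depth now 0) [depth=0]
Event 11 (EXEC): [MAIN] PC=0: NOP [depth=0]
Event 12 (EXEC): [MAIN] PC=1: INC 1 -> ACC=21 [depth=0]
Event 13 (INT 0): INT 0 arrives: push (MAIN, PC=2), enter IRQ0 at PC=0 (depth now 1) [depth=1]
Event 14 (EXEC): [IRQ0] PC=0: INC 4 -> ACC=25 [depth=1]
Event 15 (EXEC): [IRQ0] PC=1: INC 3 -> ACC=28 [depth=1]
Event 16 (EXEC): [IRQ0] PC=2: INC 3 -> ACC=31 [depth=1]
Event 17 (EXEC): [IRQ0] PC=3: IRET -> resume MAIN at PC=2 (depth now 0) [depth=0]
Event 18 (EXEC): [MAIN] PC=2: NOP [depth=0]
Event 19 (EXEC): [MAIN] PC=3: INC 5 -> ACC=36 [depth=0]
Event 20 (EXEC): [MAIN] PC=4: DEC 5 -> ACC=31 [depth=0]
Event 21 (INT 0): INT 0 arrives: push (MAIN, PC=5), enter IRQ0 at PC=0 (depth now 1) [depth=1]
Event 22 (EXEC): [IRQ0] PC=0: INC 4 -> ACC=35 [depth=1]
Event 23 (EXEC): [IRQ0] PC=1: INC 3 -> ACC=38 [depth=1]
Event 24 (INT 0): INT 0 arrives: push (IRQ0, PC=2), enter IRQ0 at PC=0 (depth now 2) [depth=2]
Event 25 (EXEC): [IRQ0] PC=0: INC 4 -> ACC=42 [depth=2]
Event 26 (EXEC): [IRQ0] PC=1: INC 3 -> ACC=45 [depth=2]
Event 27 (EXEC): [IRQ0] PC=2: INC 3 -> ACC=48 [depth=2]
Event 28 (EXEC): [IRQ0] PC=3: IRET -> resume IRQ0 at PC=2 (depth now 1) [depth=1]
Event 29 (EXEC): [IRQ0] PC=2: INC 3 -> ACC=51 [depth=1]
Event 30 (EXEC): [IRQ0] PC=3: IRET -> resume MAIN at PC=5 (depth now 0) [depth=0]
Event 31 (EXEC): [MAIN] PC=5: INC 1 -> ACC=52 [depth=0]
Event 32 (EXEC): [MAIN] PC=6: NOP [depth=0]
Event 33 (EXEC): [MAIN] PC=7: HALT [depth=0]
Max depth observed: 2

Answer: 2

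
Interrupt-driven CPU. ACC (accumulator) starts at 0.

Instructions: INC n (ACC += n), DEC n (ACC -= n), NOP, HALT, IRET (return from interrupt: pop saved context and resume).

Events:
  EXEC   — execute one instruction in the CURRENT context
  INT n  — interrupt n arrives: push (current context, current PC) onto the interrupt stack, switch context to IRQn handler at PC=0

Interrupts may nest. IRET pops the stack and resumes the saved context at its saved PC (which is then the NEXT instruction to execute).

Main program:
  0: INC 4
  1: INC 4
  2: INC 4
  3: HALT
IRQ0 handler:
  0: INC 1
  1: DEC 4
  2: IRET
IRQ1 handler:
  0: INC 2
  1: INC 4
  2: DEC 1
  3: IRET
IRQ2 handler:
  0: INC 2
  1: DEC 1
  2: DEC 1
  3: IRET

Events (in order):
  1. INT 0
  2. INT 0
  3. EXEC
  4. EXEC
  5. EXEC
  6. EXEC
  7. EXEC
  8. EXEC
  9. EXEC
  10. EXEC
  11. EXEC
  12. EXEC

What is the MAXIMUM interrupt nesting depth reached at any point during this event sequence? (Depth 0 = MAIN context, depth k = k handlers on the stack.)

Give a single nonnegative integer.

Event 1 (INT 0): INT 0 arrives: push (MAIN, PC=0), enter IRQ0 at PC=0 (depth now 1) [depth=1]
Event 2 (INT 0): INT 0 arrives: push (IRQ0, PC=0), enter IRQ0 at PC=0 (depth now 2) [depth=2]
Event 3 (EXEC): [IRQ0] PC=0: INC 1 -> ACC=1 [depth=2]
Event 4 (EXEC): [IRQ0] PC=1: DEC 4 -> ACC=-3 [depth=2]
Event 5 (EXEC): [IRQ0] PC=2: IRET -> resume IRQ0 at PC=0 (depth now 1) [depth=1]
Event 6 (EXEC): [IRQ0] PC=0: INC 1 -> ACC=-2 [depth=1]
Event 7 (EXEC): [IRQ0] PC=1: DEC 4 -> ACC=-6 [depth=1]
Event 8 (EXEC): [IRQ0] PC=2: IRET -> resume MAIN at PC=0 (depth now 0) [depth=0]
Event 9 (EXEC): [MAIN] PC=0: INC 4 -> ACC=-2 [depth=0]
Event 10 (EXEC): [MAIN] PC=1: INC 4 -> ACC=2 [depth=0]
Event 11 (EXEC): [MAIN] PC=2: INC 4 -> ACC=6 [depth=0]
Event 12 (EXEC): [MAIN] PC=3: HALT [depth=0]
Max depth observed: 2

Answer: 2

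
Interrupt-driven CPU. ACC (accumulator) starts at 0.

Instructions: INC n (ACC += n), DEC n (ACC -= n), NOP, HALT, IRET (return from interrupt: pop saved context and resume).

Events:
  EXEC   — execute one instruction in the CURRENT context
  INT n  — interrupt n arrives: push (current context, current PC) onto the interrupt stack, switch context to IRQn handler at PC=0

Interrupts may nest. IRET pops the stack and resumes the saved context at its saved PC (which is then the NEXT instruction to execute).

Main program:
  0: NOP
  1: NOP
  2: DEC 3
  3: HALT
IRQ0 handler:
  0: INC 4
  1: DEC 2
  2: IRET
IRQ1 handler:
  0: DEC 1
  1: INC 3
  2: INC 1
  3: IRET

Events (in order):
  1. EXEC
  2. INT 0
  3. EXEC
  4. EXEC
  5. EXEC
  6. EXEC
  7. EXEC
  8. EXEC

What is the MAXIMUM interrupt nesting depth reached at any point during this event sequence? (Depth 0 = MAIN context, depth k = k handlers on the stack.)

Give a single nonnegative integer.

Answer: 1

Derivation:
Event 1 (EXEC): [MAIN] PC=0: NOP [depth=0]
Event 2 (INT 0): INT 0 arrives: push (MAIN, PC=1), enter IRQ0 at PC=0 (depth now 1) [depth=1]
Event 3 (EXEC): [IRQ0] PC=0: INC 4 -> ACC=4 [depth=1]
Event 4 (EXEC): [IRQ0] PC=1: DEC 2 -> ACC=2 [depth=1]
Event 5 (EXEC): [IRQ0] PC=2: IRET -> resume MAIN at PC=1 (depth now 0) [depth=0]
Event 6 (EXEC): [MAIN] PC=1: NOP [depth=0]
Event 7 (EXEC): [MAIN] PC=2: DEC 3 -> ACC=-1 [depth=0]
Event 8 (EXEC): [MAIN] PC=3: HALT [depth=0]
Max depth observed: 1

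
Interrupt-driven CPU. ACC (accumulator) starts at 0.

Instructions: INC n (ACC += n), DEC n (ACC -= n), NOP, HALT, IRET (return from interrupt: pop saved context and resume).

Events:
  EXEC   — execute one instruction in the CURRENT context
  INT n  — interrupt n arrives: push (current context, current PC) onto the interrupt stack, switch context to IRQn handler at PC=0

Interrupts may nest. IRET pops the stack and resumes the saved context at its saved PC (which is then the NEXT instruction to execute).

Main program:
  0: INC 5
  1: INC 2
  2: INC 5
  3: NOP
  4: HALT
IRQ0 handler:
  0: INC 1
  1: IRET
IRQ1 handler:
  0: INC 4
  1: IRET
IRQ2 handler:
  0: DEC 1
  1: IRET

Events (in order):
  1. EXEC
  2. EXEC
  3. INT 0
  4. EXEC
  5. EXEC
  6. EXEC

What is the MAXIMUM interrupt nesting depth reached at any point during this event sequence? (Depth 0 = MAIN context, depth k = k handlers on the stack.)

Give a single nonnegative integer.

Answer: 1

Derivation:
Event 1 (EXEC): [MAIN] PC=0: INC 5 -> ACC=5 [depth=0]
Event 2 (EXEC): [MAIN] PC=1: INC 2 -> ACC=7 [depth=0]
Event 3 (INT 0): INT 0 arrives: push (MAIN, PC=2), enter IRQ0 at PC=0 (depth now 1) [depth=1]
Event 4 (EXEC): [IRQ0] PC=0: INC 1 -> ACC=8 [depth=1]
Event 5 (EXEC): [IRQ0] PC=1: IRET -> resume MAIN at PC=2 (depth now 0) [depth=0]
Event 6 (EXEC): [MAIN] PC=2: INC 5 -> ACC=13 [depth=0]
Max depth observed: 1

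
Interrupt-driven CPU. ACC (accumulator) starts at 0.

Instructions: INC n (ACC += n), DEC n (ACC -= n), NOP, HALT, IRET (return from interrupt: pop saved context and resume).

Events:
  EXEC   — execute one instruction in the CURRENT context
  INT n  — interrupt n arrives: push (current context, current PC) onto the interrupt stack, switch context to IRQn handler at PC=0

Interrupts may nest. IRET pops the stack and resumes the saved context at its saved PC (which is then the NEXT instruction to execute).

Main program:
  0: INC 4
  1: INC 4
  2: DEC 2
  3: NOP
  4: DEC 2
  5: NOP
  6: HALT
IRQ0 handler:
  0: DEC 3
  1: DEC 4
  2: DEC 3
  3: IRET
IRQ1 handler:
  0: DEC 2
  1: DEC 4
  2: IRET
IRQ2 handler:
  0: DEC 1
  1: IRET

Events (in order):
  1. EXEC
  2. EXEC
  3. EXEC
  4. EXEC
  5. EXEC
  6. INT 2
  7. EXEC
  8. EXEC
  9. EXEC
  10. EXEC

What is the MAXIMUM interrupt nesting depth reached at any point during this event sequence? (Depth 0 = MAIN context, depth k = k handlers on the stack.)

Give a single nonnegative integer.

Event 1 (EXEC): [MAIN] PC=0: INC 4 -> ACC=4 [depth=0]
Event 2 (EXEC): [MAIN] PC=1: INC 4 -> ACC=8 [depth=0]
Event 3 (EXEC): [MAIN] PC=2: DEC 2 -> ACC=6 [depth=0]
Event 4 (EXEC): [MAIN] PC=3: NOP [depth=0]
Event 5 (EXEC): [MAIN] PC=4: DEC 2 -> ACC=4 [depth=0]
Event 6 (INT 2): INT 2 arrives: push (MAIN, PC=5), enter IRQ2 at PC=0 (depth now 1) [depth=1]
Event 7 (EXEC): [IRQ2] PC=0: DEC 1 -> ACC=3 [depth=1]
Event 8 (EXEC): [IRQ2] PC=1: IRET -> resume MAIN at PC=5 (depth now 0) [depth=0]
Event 9 (EXEC): [MAIN] PC=5: NOP [depth=0]
Event 10 (EXEC): [MAIN] PC=6: HALT [depth=0]
Max depth observed: 1

Answer: 1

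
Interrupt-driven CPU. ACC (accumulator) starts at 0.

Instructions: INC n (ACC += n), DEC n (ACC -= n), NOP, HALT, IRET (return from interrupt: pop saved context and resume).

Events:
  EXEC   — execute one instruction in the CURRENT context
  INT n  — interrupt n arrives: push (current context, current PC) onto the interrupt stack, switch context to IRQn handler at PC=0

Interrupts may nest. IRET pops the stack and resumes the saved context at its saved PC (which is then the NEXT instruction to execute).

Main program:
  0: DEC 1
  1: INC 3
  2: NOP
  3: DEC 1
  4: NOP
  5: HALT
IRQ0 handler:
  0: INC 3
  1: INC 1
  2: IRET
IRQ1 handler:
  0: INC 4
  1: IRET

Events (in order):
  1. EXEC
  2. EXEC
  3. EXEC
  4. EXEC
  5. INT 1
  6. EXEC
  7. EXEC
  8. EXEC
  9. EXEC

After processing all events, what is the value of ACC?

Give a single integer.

Answer: 5

Derivation:
Event 1 (EXEC): [MAIN] PC=0: DEC 1 -> ACC=-1
Event 2 (EXEC): [MAIN] PC=1: INC 3 -> ACC=2
Event 3 (EXEC): [MAIN] PC=2: NOP
Event 4 (EXEC): [MAIN] PC=3: DEC 1 -> ACC=1
Event 5 (INT 1): INT 1 arrives: push (MAIN, PC=4), enter IRQ1 at PC=0 (depth now 1)
Event 6 (EXEC): [IRQ1] PC=0: INC 4 -> ACC=5
Event 7 (EXEC): [IRQ1] PC=1: IRET -> resume MAIN at PC=4 (depth now 0)
Event 8 (EXEC): [MAIN] PC=4: NOP
Event 9 (EXEC): [MAIN] PC=5: HALT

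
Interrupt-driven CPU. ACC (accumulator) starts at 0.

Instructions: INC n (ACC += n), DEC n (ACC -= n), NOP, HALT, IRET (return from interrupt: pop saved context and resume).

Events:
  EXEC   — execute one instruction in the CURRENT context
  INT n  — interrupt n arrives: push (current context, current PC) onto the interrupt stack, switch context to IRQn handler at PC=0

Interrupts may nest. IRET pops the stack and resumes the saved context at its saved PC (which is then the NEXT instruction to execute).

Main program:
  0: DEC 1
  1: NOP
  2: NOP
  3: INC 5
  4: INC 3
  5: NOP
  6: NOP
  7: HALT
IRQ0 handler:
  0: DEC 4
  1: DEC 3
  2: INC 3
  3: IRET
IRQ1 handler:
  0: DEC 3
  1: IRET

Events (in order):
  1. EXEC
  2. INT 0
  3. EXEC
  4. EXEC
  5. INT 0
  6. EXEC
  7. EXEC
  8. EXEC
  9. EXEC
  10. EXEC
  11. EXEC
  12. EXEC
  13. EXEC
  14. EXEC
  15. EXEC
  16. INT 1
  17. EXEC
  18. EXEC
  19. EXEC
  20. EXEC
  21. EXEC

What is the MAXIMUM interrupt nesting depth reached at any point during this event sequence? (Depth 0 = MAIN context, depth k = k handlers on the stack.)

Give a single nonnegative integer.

Answer: 2

Derivation:
Event 1 (EXEC): [MAIN] PC=0: DEC 1 -> ACC=-1 [depth=0]
Event 2 (INT 0): INT 0 arrives: push (MAIN, PC=1), enter IRQ0 at PC=0 (depth now 1) [depth=1]
Event 3 (EXEC): [IRQ0] PC=0: DEC 4 -> ACC=-5 [depth=1]
Event 4 (EXEC): [IRQ0] PC=1: DEC 3 -> ACC=-8 [depth=1]
Event 5 (INT 0): INT 0 arrives: push (IRQ0, PC=2), enter IRQ0 at PC=0 (depth now 2) [depth=2]
Event 6 (EXEC): [IRQ0] PC=0: DEC 4 -> ACC=-12 [depth=2]
Event 7 (EXEC): [IRQ0] PC=1: DEC 3 -> ACC=-15 [depth=2]
Event 8 (EXEC): [IRQ0] PC=2: INC 3 -> ACC=-12 [depth=2]
Event 9 (EXEC): [IRQ0] PC=3: IRET -> resume IRQ0 at PC=2 (depth now 1) [depth=1]
Event 10 (EXEC): [IRQ0] PC=2: INC 3 -> ACC=-9 [depth=1]
Event 11 (EXEC): [IRQ0] PC=3: IRET -> resume MAIN at PC=1 (depth now 0) [depth=0]
Event 12 (EXEC): [MAIN] PC=1: NOP [depth=0]
Event 13 (EXEC): [MAIN] PC=2: NOP [depth=0]
Event 14 (EXEC): [MAIN] PC=3: INC 5 -> ACC=-4 [depth=0]
Event 15 (EXEC): [MAIN] PC=4: INC 3 -> ACC=-1 [depth=0]
Event 16 (INT 1): INT 1 arrives: push (MAIN, PC=5), enter IRQ1 at PC=0 (depth now 1) [depth=1]
Event 17 (EXEC): [IRQ1] PC=0: DEC 3 -> ACC=-4 [depth=1]
Event 18 (EXEC): [IRQ1] PC=1: IRET -> resume MAIN at PC=5 (depth now 0) [depth=0]
Event 19 (EXEC): [MAIN] PC=5: NOP [depth=0]
Event 20 (EXEC): [MAIN] PC=6: NOP [depth=0]
Event 21 (EXEC): [MAIN] PC=7: HALT [depth=0]
Max depth observed: 2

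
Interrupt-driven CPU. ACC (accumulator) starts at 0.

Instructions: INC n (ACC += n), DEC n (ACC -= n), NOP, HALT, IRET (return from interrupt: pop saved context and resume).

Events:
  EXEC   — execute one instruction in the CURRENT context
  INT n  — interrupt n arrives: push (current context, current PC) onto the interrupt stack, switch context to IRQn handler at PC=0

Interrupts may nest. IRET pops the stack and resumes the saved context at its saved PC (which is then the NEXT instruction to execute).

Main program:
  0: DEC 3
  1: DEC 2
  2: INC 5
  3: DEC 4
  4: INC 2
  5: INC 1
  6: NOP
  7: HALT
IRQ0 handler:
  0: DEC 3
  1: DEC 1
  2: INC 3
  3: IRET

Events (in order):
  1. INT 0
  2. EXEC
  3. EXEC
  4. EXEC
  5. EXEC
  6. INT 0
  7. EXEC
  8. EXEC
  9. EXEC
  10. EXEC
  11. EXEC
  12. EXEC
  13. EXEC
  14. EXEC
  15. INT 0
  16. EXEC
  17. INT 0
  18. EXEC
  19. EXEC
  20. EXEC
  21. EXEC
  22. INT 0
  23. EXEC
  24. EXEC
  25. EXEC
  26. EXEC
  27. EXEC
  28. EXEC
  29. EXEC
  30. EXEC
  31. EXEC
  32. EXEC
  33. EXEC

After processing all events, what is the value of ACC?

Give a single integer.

Event 1 (INT 0): INT 0 arrives: push (MAIN, PC=0), enter IRQ0 at PC=0 (depth now 1)
Event 2 (EXEC): [IRQ0] PC=0: DEC 3 -> ACC=-3
Event 3 (EXEC): [IRQ0] PC=1: DEC 1 -> ACC=-4
Event 4 (EXEC): [IRQ0] PC=2: INC 3 -> ACC=-1
Event 5 (EXEC): [IRQ0] PC=3: IRET -> resume MAIN at PC=0 (depth now 0)
Event 6 (INT 0): INT 0 arrives: push (MAIN, PC=0), enter IRQ0 at PC=0 (depth now 1)
Event 7 (EXEC): [IRQ0] PC=0: DEC 3 -> ACC=-4
Event 8 (EXEC): [IRQ0] PC=1: DEC 1 -> ACC=-5
Event 9 (EXEC): [IRQ0] PC=2: INC 3 -> ACC=-2
Event 10 (EXEC): [IRQ0] PC=3: IRET -> resume MAIN at PC=0 (depth now 0)
Event 11 (EXEC): [MAIN] PC=0: DEC 3 -> ACC=-5
Event 12 (EXEC): [MAIN] PC=1: DEC 2 -> ACC=-7
Event 13 (EXEC): [MAIN] PC=2: INC 5 -> ACC=-2
Event 14 (EXEC): [MAIN] PC=3: DEC 4 -> ACC=-6
Event 15 (INT 0): INT 0 arrives: push (MAIN, PC=4), enter IRQ0 at PC=0 (depth now 1)
Event 16 (EXEC): [IRQ0] PC=0: DEC 3 -> ACC=-9
Event 17 (INT 0): INT 0 arrives: push (IRQ0, PC=1), enter IRQ0 at PC=0 (depth now 2)
Event 18 (EXEC): [IRQ0] PC=0: DEC 3 -> ACC=-12
Event 19 (EXEC): [IRQ0] PC=1: DEC 1 -> ACC=-13
Event 20 (EXEC): [IRQ0] PC=2: INC 3 -> ACC=-10
Event 21 (EXEC): [IRQ0] PC=3: IRET -> resume IRQ0 at PC=1 (depth now 1)
Event 22 (INT 0): INT 0 arrives: push (IRQ0, PC=1), enter IRQ0 at PC=0 (depth now 2)
Event 23 (EXEC): [IRQ0] PC=0: DEC 3 -> ACC=-13
Event 24 (EXEC): [IRQ0] PC=1: DEC 1 -> ACC=-14
Event 25 (EXEC): [IRQ0] PC=2: INC 3 -> ACC=-11
Event 26 (EXEC): [IRQ0] PC=3: IRET -> resume IRQ0 at PC=1 (depth now 1)
Event 27 (EXEC): [IRQ0] PC=1: DEC 1 -> ACC=-12
Event 28 (EXEC): [IRQ0] PC=2: INC 3 -> ACC=-9
Event 29 (EXEC): [IRQ0] PC=3: IRET -> resume MAIN at PC=4 (depth now 0)
Event 30 (EXEC): [MAIN] PC=4: INC 2 -> ACC=-7
Event 31 (EXEC): [MAIN] PC=5: INC 1 -> ACC=-6
Event 32 (EXEC): [MAIN] PC=6: NOP
Event 33 (EXEC): [MAIN] PC=7: HALT

Answer: -6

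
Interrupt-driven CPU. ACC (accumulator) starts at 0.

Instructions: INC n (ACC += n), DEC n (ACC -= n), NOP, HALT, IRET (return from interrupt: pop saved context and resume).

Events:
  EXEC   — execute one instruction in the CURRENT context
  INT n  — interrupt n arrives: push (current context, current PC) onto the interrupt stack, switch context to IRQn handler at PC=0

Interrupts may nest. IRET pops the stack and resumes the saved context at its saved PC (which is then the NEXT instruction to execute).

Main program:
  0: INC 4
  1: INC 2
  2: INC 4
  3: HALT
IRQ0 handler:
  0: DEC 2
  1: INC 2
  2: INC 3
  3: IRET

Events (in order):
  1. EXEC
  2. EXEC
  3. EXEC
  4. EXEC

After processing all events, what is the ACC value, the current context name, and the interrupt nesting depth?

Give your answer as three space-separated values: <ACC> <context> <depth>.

Answer: 10 MAIN 0

Derivation:
Event 1 (EXEC): [MAIN] PC=0: INC 4 -> ACC=4
Event 2 (EXEC): [MAIN] PC=1: INC 2 -> ACC=6
Event 3 (EXEC): [MAIN] PC=2: INC 4 -> ACC=10
Event 4 (EXEC): [MAIN] PC=3: HALT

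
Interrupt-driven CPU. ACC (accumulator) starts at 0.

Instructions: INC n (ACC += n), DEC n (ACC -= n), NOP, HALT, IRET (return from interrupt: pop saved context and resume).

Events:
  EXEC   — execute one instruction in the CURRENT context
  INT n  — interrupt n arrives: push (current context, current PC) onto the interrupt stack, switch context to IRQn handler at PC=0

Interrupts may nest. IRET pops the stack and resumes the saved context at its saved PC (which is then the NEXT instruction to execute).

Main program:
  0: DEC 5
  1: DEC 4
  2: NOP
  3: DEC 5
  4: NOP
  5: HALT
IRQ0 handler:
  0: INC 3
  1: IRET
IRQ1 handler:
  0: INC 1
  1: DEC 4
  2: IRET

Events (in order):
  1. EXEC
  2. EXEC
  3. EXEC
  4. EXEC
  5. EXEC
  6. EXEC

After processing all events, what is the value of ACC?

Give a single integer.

Answer: -14

Derivation:
Event 1 (EXEC): [MAIN] PC=0: DEC 5 -> ACC=-5
Event 2 (EXEC): [MAIN] PC=1: DEC 4 -> ACC=-9
Event 3 (EXEC): [MAIN] PC=2: NOP
Event 4 (EXEC): [MAIN] PC=3: DEC 5 -> ACC=-14
Event 5 (EXEC): [MAIN] PC=4: NOP
Event 6 (EXEC): [MAIN] PC=5: HALT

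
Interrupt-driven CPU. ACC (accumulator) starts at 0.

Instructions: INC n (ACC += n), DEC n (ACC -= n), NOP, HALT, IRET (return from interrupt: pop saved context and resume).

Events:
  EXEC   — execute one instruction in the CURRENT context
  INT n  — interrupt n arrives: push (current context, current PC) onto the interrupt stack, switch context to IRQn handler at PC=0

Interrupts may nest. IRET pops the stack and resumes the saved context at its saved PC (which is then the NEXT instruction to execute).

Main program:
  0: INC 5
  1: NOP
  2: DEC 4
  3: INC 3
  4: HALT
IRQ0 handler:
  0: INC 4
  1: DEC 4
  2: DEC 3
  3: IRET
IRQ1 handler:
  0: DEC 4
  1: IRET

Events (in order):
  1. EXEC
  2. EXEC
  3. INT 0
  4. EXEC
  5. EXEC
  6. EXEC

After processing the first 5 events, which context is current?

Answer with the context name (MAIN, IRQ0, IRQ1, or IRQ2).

Event 1 (EXEC): [MAIN] PC=0: INC 5 -> ACC=5
Event 2 (EXEC): [MAIN] PC=1: NOP
Event 3 (INT 0): INT 0 arrives: push (MAIN, PC=2), enter IRQ0 at PC=0 (depth now 1)
Event 4 (EXEC): [IRQ0] PC=0: INC 4 -> ACC=9
Event 5 (EXEC): [IRQ0] PC=1: DEC 4 -> ACC=5

Answer: IRQ0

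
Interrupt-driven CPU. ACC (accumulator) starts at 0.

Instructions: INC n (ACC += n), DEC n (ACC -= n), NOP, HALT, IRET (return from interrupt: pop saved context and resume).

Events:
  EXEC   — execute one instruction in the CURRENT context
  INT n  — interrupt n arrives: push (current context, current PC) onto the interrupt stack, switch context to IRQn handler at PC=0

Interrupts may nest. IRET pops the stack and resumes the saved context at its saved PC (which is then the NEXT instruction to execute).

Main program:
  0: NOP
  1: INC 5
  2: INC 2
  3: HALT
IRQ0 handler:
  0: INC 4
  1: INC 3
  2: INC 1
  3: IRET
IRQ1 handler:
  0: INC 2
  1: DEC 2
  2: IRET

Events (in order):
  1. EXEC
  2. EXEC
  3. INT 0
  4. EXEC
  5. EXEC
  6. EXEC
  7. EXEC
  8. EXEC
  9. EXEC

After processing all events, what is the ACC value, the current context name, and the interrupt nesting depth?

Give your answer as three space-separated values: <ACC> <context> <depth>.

Event 1 (EXEC): [MAIN] PC=0: NOP
Event 2 (EXEC): [MAIN] PC=1: INC 5 -> ACC=5
Event 3 (INT 0): INT 0 arrives: push (MAIN, PC=2), enter IRQ0 at PC=0 (depth now 1)
Event 4 (EXEC): [IRQ0] PC=0: INC 4 -> ACC=9
Event 5 (EXEC): [IRQ0] PC=1: INC 3 -> ACC=12
Event 6 (EXEC): [IRQ0] PC=2: INC 1 -> ACC=13
Event 7 (EXEC): [IRQ0] PC=3: IRET -> resume MAIN at PC=2 (depth now 0)
Event 8 (EXEC): [MAIN] PC=2: INC 2 -> ACC=15
Event 9 (EXEC): [MAIN] PC=3: HALT

Answer: 15 MAIN 0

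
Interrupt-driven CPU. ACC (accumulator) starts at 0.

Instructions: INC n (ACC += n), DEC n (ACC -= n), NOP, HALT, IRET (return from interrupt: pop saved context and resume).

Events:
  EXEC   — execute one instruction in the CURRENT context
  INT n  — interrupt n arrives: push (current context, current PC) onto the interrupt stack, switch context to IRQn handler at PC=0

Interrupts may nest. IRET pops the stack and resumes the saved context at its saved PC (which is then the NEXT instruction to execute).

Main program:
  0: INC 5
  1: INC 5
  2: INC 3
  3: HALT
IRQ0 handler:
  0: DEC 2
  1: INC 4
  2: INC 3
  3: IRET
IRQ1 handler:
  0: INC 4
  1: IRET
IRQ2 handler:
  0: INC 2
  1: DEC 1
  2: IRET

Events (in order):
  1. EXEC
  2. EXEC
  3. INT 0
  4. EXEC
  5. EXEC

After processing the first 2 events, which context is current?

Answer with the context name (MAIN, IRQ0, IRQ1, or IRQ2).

Event 1 (EXEC): [MAIN] PC=0: INC 5 -> ACC=5
Event 2 (EXEC): [MAIN] PC=1: INC 5 -> ACC=10

Answer: MAIN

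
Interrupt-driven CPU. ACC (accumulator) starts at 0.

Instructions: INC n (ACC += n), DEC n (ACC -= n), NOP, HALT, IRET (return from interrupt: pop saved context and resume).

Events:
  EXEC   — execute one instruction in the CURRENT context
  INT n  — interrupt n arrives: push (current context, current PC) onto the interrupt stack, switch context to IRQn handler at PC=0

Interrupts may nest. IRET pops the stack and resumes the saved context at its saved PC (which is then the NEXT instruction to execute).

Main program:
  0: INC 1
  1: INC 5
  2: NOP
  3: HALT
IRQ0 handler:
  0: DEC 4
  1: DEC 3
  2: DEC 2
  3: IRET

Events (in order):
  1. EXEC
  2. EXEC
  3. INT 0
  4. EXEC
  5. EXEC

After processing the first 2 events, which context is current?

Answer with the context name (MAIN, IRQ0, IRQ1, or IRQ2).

Answer: MAIN

Derivation:
Event 1 (EXEC): [MAIN] PC=0: INC 1 -> ACC=1
Event 2 (EXEC): [MAIN] PC=1: INC 5 -> ACC=6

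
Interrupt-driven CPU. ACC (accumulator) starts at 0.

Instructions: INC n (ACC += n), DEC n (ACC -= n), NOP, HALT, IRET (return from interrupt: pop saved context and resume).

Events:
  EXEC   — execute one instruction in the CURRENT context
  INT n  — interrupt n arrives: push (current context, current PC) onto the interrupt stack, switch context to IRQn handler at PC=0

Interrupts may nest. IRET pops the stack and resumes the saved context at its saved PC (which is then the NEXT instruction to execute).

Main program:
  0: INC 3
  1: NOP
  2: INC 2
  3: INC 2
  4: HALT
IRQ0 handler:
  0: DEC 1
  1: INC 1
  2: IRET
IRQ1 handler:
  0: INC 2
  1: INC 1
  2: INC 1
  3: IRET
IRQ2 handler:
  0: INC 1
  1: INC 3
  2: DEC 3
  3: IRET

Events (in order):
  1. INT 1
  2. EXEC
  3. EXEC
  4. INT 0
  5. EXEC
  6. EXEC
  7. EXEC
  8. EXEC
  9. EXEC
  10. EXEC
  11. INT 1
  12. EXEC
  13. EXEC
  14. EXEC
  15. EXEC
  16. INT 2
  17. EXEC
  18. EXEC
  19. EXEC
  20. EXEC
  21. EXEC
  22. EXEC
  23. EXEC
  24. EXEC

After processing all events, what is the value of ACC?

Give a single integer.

Event 1 (INT 1): INT 1 arrives: push (MAIN, PC=0), enter IRQ1 at PC=0 (depth now 1)
Event 2 (EXEC): [IRQ1] PC=0: INC 2 -> ACC=2
Event 3 (EXEC): [IRQ1] PC=1: INC 1 -> ACC=3
Event 4 (INT 0): INT 0 arrives: push (IRQ1, PC=2), enter IRQ0 at PC=0 (depth now 2)
Event 5 (EXEC): [IRQ0] PC=0: DEC 1 -> ACC=2
Event 6 (EXEC): [IRQ0] PC=1: INC 1 -> ACC=3
Event 7 (EXEC): [IRQ0] PC=2: IRET -> resume IRQ1 at PC=2 (depth now 1)
Event 8 (EXEC): [IRQ1] PC=2: INC 1 -> ACC=4
Event 9 (EXEC): [IRQ1] PC=3: IRET -> resume MAIN at PC=0 (depth now 0)
Event 10 (EXEC): [MAIN] PC=0: INC 3 -> ACC=7
Event 11 (INT 1): INT 1 arrives: push (MAIN, PC=1), enter IRQ1 at PC=0 (depth now 1)
Event 12 (EXEC): [IRQ1] PC=0: INC 2 -> ACC=9
Event 13 (EXEC): [IRQ1] PC=1: INC 1 -> ACC=10
Event 14 (EXEC): [IRQ1] PC=2: INC 1 -> ACC=11
Event 15 (EXEC): [IRQ1] PC=3: IRET -> resume MAIN at PC=1 (depth now 0)
Event 16 (INT 2): INT 2 arrives: push (MAIN, PC=1), enter IRQ2 at PC=0 (depth now 1)
Event 17 (EXEC): [IRQ2] PC=0: INC 1 -> ACC=12
Event 18 (EXEC): [IRQ2] PC=1: INC 3 -> ACC=15
Event 19 (EXEC): [IRQ2] PC=2: DEC 3 -> ACC=12
Event 20 (EXEC): [IRQ2] PC=3: IRET -> resume MAIN at PC=1 (depth now 0)
Event 21 (EXEC): [MAIN] PC=1: NOP
Event 22 (EXEC): [MAIN] PC=2: INC 2 -> ACC=14
Event 23 (EXEC): [MAIN] PC=3: INC 2 -> ACC=16
Event 24 (EXEC): [MAIN] PC=4: HALT

Answer: 16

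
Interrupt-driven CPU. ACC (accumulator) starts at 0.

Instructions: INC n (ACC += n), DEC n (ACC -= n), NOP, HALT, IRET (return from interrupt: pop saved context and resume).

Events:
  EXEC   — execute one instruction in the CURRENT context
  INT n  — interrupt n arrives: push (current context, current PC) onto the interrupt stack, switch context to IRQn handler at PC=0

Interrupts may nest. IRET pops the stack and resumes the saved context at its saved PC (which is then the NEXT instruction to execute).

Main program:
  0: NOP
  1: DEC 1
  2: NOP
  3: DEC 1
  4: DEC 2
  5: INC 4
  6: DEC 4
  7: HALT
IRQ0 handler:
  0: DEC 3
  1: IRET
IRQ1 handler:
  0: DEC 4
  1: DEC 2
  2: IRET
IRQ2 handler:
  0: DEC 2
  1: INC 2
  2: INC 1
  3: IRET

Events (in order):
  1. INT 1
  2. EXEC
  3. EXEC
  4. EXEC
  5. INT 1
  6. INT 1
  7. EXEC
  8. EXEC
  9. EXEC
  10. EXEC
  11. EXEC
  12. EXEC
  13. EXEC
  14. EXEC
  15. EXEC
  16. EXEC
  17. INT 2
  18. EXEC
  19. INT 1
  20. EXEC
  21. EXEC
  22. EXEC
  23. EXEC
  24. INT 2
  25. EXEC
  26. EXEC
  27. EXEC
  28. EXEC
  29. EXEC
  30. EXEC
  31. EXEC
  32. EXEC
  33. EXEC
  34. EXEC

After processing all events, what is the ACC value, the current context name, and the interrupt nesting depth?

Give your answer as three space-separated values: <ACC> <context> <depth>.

Answer: -26 MAIN 0

Derivation:
Event 1 (INT 1): INT 1 arrives: push (MAIN, PC=0), enter IRQ1 at PC=0 (depth now 1)
Event 2 (EXEC): [IRQ1] PC=0: DEC 4 -> ACC=-4
Event 3 (EXEC): [IRQ1] PC=1: DEC 2 -> ACC=-6
Event 4 (EXEC): [IRQ1] PC=2: IRET -> resume MAIN at PC=0 (depth now 0)
Event 5 (INT 1): INT 1 arrives: push (MAIN, PC=0), enter IRQ1 at PC=0 (depth now 1)
Event 6 (INT 1): INT 1 arrives: push (IRQ1, PC=0), enter IRQ1 at PC=0 (depth now 2)
Event 7 (EXEC): [IRQ1] PC=0: DEC 4 -> ACC=-10
Event 8 (EXEC): [IRQ1] PC=1: DEC 2 -> ACC=-12
Event 9 (EXEC): [IRQ1] PC=2: IRET -> resume IRQ1 at PC=0 (depth now 1)
Event 10 (EXEC): [IRQ1] PC=0: DEC 4 -> ACC=-16
Event 11 (EXEC): [IRQ1] PC=1: DEC 2 -> ACC=-18
Event 12 (EXEC): [IRQ1] PC=2: IRET -> resume MAIN at PC=0 (depth now 0)
Event 13 (EXEC): [MAIN] PC=0: NOP
Event 14 (EXEC): [MAIN] PC=1: DEC 1 -> ACC=-19
Event 15 (EXEC): [MAIN] PC=2: NOP
Event 16 (EXEC): [MAIN] PC=3: DEC 1 -> ACC=-20
Event 17 (INT 2): INT 2 arrives: push (MAIN, PC=4), enter IRQ2 at PC=0 (depth now 1)
Event 18 (EXEC): [IRQ2] PC=0: DEC 2 -> ACC=-22
Event 19 (INT 1): INT 1 arrives: push (IRQ2, PC=1), enter IRQ1 at PC=0 (depth now 2)
Event 20 (EXEC): [IRQ1] PC=0: DEC 4 -> ACC=-26
Event 21 (EXEC): [IRQ1] PC=1: DEC 2 -> ACC=-28
Event 22 (EXEC): [IRQ1] PC=2: IRET -> resume IRQ2 at PC=1 (depth now 1)
Event 23 (EXEC): [IRQ2] PC=1: INC 2 -> ACC=-26
Event 24 (INT 2): INT 2 arrives: push (IRQ2, PC=2), enter IRQ2 at PC=0 (depth now 2)
Event 25 (EXEC): [IRQ2] PC=0: DEC 2 -> ACC=-28
Event 26 (EXEC): [IRQ2] PC=1: INC 2 -> ACC=-26
Event 27 (EXEC): [IRQ2] PC=2: INC 1 -> ACC=-25
Event 28 (EXEC): [IRQ2] PC=3: IRET -> resume IRQ2 at PC=2 (depth now 1)
Event 29 (EXEC): [IRQ2] PC=2: INC 1 -> ACC=-24
Event 30 (EXEC): [IRQ2] PC=3: IRET -> resume MAIN at PC=4 (depth now 0)
Event 31 (EXEC): [MAIN] PC=4: DEC 2 -> ACC=-26
Event 32 (EXEC): [MAIN] PC=5: INC 4 -> ACC=-22
Event 33 (EXEC): [MAIN] PC=6: DEC 4 -> ACC=-26
Event 34 (EXEC): [MAIN] PC=7: HALT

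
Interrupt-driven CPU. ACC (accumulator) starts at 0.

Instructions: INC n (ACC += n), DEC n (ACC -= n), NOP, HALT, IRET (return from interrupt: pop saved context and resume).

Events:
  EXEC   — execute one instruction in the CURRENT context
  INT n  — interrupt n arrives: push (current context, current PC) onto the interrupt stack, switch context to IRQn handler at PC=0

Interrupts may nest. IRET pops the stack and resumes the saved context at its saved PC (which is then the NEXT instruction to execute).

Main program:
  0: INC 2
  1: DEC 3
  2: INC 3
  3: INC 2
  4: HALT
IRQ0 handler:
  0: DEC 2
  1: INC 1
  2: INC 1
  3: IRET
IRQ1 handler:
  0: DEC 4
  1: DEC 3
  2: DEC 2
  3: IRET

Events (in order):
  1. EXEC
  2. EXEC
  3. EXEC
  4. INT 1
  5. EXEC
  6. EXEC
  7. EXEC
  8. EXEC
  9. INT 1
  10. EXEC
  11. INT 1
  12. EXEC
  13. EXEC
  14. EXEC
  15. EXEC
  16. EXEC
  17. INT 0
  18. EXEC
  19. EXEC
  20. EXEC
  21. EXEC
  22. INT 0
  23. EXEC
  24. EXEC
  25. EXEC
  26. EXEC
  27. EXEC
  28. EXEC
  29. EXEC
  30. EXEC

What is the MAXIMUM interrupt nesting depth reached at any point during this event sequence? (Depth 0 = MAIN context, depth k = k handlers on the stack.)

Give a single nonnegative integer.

Answer: 2

Derivation:
Event 1 (EXEC): [MAIN] PC=0: INC 2 -> ACC=2 [depth=0]
Event 2 (EXEC): [MAIN] PC=1: DEC 3 -> ACC=-1 [depth=0]
Event 3 (EXEC): [MAIN] PC=2: INC 3 -> ACC=2 [depth=0]
Event 4 (INT 1): INT 1 arrives: push (MAIN, PC=3), enter IRQ1 at PC=0 (depth now 1) [depth=1]
Event 5 (EXEC): [IRQ1] PC=0: DEC 4 -> ACC=-2 [depth=1]
Event 6 (EXEC): [IRQ1] PC=1: DEC 3 -> ACC=-5 [depth=1]
Event 7 (EXEC): [IRQ1] PC=2: DEC 2 -> ACC=-7 [depth=1]
Event 8 (EXEC): [IRQ1] PC=3: IRET -> resume MAIN at PC=3 (depth now 0) [depth=0]
Event 9 (INT 1): INT 1 arrives: push (MAIN, PC=3), enter IRQ1 at PC=0 (depth now 1) [depth=1]
Event 10 (EXEC): [IRQ1] PC=0: DEC 4 -> ACC=-11 [depth=1]
Event 11 (INT 1): INT 1 arrives: push (IRQ1, PC=1), enter IRQ1 at PC=0 (depth now 2) [depth=2]
Event 12 (EXEC): [IRQ1] PC=0: DEC 4 -> ACC=-15 [depth=2]
Event 13 (EXEC): [IRQ1] PC=1: DEC 3 -> ACC=-18 [depth=2]
Event 14 (EXEC): [IRQ1] PC=2: DEC 2 -> ACC=-20 [depth=2]
Event 15 (EXEC): [IRQ1] PC=3: IRET -> resume IRQ1 at PC=1 (depth now 1) [depth=1]
Event 16 (EXEC): [IRQ1] PC=1: DEC 3 -> ACC=-23 [depth=1]
Event 17 (INT 0): INT 0 arrives: push (IRQ1, PC=2), enter IRQ0 at PC=0 (depth now 2) [depth=2]
Event 18 (EXEC): [IRQ0] PC=0: DEC 2 -> ACC=-25 [depth=2]
Event 19 (EXEC): [IRQ0] PC=1: INC 1 -> ACC=-24 [depth=2]
Event 20 (EXEC): [IRQ0] PC=2: INC 1 -> ACC=-23 [depth=2]
Event 21 (EXEC): [IRQ0] PC=3: IRET -> resume IRQ1 at PC=2 (depth now 1) [depth=1]
Event 22 (INT 0): INT 0 arrives: push (IRQ1, PC=2), enter IRQ0 at PC=0 (depth now 2) [depth=2]
Event 23 (EXEC): [IRQ0] PC=0: DEC 2 -> ACC=-25 [depth=2]
Event 24 (EXEC): [IRQ0] PC=1: INC 1 -> ACC=-24 [depth=2]
Event 25 (EXEC): [IRQ0] PC=2: INC 1 -> ACC=-23 [depth=2]
Event 26 (EXEC): [IRQ0] PC=3: IRET -> resume IRQ1 at PC=2 (depth now 1) [depth=1]
Event 27 (EXEC): [IRQ1] PC=2: DEC 2 -> ACC=-25 [depth=1]
Event 28 (EXEC): [IRQ1] PC=3: IRET -> resume MAIN at PC=3 (depth now 0) [depth=0]
Event 29 (EXEC): [MAIN] PC=3: INC 2 -> ACC=-23 [depth=0]
Event 30 (EXEC): [MAIN] PC=4: HALT [depth=0]
Max depth observed: 2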